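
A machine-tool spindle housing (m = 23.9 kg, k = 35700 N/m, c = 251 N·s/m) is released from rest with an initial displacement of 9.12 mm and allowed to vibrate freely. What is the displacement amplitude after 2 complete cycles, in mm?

ζ = c/(2√(km)) = 251/(2√(35700 × 23.9)) = 251/1847 = 0.1359.
Logarithmic decrement δ = 2πζ/√(1 − ζ²) = 2π × 0.1359/√(1 − 0.0185) = 0.8617.
After n cycles, x_n/x₀ = e^(−nδ), so x_2 = 9.12 × e^(−2 × 0.8617) = 9.12 × 0.1785 = 1.628 mm.

1.63 mm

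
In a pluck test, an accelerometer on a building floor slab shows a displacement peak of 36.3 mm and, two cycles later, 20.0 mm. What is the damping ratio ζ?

0.0474

Logarithmic decrement δ = (1/n)·ln(x₀/x_n) = (1/2)·ln(36.3/20.0) = (1/2)·ln(1.815) = 0.2980.
ζ = δ/√(4π² + δ²) = 0.2980/√(39.48 + 0.0888) = 0.2980/6.290 = 0.04738.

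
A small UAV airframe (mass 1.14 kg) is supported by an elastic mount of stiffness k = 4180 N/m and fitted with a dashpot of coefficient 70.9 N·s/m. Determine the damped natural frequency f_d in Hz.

8.27 Hz

ω_n = √(k/m) = √(4180/1.14) = 60.55 rad/s.
Critical damping c_c = 2√(k·m) = 2√(4180 × 1.14) = 138.1 N·s/m, so ζ = c/c_c = 70.9/138.1 = 0.5135.
ω_d = ω_n√(1 − ζ²) = 60.55 × √(1 − 0.264) = 51.96 rad/s.
f_d = ω_d/(2π) = 8.269 Hz.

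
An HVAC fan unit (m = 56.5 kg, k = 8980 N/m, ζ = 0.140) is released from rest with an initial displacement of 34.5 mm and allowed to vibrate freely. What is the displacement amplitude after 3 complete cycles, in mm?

Logarithmic decrement δ = 2πζ/√(1 − ζ²) = 2π × 0.1400/√(1 − 0.0196) = 0.8884.
After n cycles, x_n/x₀ = e^(−nδ), so x_3 = 34.5 × e^(−3 × 0.8884) = 34.5 × 0.06959 = 2.401 mm.

2.40 mm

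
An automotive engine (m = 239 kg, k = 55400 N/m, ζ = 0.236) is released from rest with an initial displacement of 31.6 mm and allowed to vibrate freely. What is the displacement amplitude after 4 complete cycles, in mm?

0.0706 mm

Logarithmic decrement δ = 2πζ/√(1 − ζ²) = 2π × 0.2360/√(1 − 0.0557) = 1.526.
After n cycles, x_n/x₀ = e^(−nδ), so x_4 = 31.6 × e^(−4 × 1.526) = 31.6 × 0.002234 = 0.07061 mm.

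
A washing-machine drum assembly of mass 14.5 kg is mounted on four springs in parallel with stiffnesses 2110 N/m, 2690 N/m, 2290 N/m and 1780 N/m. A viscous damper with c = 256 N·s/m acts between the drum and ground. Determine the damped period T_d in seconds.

Parallel springs add: k_eq = 2110 + 2690 + 2290 + 1780 = 8870 N/m.
ω_n = √(k_eq/m) = √(8870/14.5) = 24.73 rad/s.
Critical damping c_c = 2√(k_eq·m) = 2√(8870 × 14.5) = 717.3 N·s/m, so ζ = c/c_c = 256/717.3 = 0.3569.
ω_d = ω_n√(1 − ζ²) = 24.73 × √(1 − 0.127) = 23.10 rad/s.
T_d = 2π/ω_d = 0.2720 s.

0.272 s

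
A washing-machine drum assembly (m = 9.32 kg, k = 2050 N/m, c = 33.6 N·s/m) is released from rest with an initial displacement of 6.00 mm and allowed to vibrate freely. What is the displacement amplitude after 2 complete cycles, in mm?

1.29 mm

ζ = c/(2√(km)) = 33.6/(2√(2050 × 9.32)) = 33.6/276.4 = 0.1215.
Logarithmic decrement δ = 2πζ/√(1 − ζ²) = 2π × 0.1215/√(1 − 0.0148) = 0.7694.
After n cycles, x_n/x₀ = e^(−nδ), so x_2 = 6.00 × e^(−2 × 0.7694) = 6.00 × 0.2147 = 1.288 mm.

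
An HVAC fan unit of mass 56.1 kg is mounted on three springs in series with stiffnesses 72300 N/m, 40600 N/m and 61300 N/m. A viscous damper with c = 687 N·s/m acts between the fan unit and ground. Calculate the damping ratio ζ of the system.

0.339

Series springs: 1/k_eq = 1/72300 + 1/40600 + 1/61300 = 5.478×10^-5, so k_eq = 18260 N/m.
ω_n = √(k_eq/m) = √(18260/56.1) = 18.04 rad/s.
Critical damping c_c = 2√(k_eq·m) = 2√(18260 × 56.1) = 2024 N·s/m, so ζ = c/c_c = 687/2024 = 0.3394.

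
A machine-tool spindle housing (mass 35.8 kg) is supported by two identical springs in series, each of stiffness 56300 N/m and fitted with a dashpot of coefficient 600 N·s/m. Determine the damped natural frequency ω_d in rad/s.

Series springs: 1/k_eq = 2/56300, so k_eq = 56300/2 = 28150 N/m.
ω_n = √(k_eq/m) = √(28150/35.8) = 28.04 rad/s.
Critical damping c_c = 2√(k_eq·m) = 2√(28150 × 35.8) = 2008 N·s/m, so ζ = c/c_c = 600/2008 = 0.2988.
ω_d = ω_n√(1 − ζ²) = 28.04 × √(1 − 0.0893) = 26.76 rad/s.

26.8 rad/s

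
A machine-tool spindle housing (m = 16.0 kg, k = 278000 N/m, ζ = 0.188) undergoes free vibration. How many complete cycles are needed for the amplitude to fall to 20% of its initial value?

2 cycles

Logarithmic decrement δ = 2πζ/√(1 − ζ²) = 2π × 0.1880/√(1 − 0.0353) = 1.203.
x_n/x₀ = e^(−nδ) ≤ 0.2; take ln: n ≥ ln(1/0.2)/δ = 1.609/1.203 = 1.338.
So 2 complete cycles are required.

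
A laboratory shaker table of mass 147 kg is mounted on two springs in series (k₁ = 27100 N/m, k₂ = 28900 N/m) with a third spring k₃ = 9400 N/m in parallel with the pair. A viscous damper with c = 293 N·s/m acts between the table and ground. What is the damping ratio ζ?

Series pair: k_s = k₁k₂/(k₁+k₂) = (27100)(28900)/(27100 + 28900) = 13990 N/m. In parallel with k₃: k_eq = 13990 + 9400 = 23390 N/m.
ω_n = √(k_eq/m) = √(23390/147) = 12.61 rad/s.
Critical damping c_c = 2√(k_eq·m) = 2√(23390 × 147) = 3708 N·s/m, so ζ = c/c_c = 293/3708 = 0.07901.

0.0790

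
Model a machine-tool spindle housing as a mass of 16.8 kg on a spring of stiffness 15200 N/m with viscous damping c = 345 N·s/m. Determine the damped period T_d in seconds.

0.222 s

ω_n = √(k/m) = √(15200/16.8) = 30.08 rad/s.
Critical damping c_c = 2√(k·m) = 2√(15200 × 16.8) = 1011 N·s/m, so ζ = c/c_c = 345/1011 = 0.3414.
ω_d = ω_n√(1 − ζ²) = 30.08 × √(1 − 0.117) = 28.27 rad/s.
T_d = 2π/ω_d = 0.2222 s.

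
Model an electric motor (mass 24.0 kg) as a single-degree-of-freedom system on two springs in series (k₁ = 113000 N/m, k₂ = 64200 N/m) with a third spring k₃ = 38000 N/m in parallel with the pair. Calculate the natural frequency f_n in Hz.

9.13 Hz

Series pair: k_s = k₁k₂/(k₁+k₂) = (113000)(64200)/(113000 + 64200) = 40940 N/m. In parallel with k₃: k_eq = 40940 + 38000 = 78940 N/m.
ω_n = √(k_eq/m) = √(78940/24.0) = √3289 = 57.35 rad/s.
f_n = ω_n/(2π) = 57.35/6.283 = 9.128 Hz.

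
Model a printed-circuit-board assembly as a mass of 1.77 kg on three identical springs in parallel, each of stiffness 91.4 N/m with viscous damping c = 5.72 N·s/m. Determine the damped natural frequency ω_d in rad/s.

12.3 rad/s

Parallel springs add: k_eq = 3 × 91.4 = 274.2 N/m.
ω_n = √(k_eq/m) = √(274.2/1.77) = 12.45 rad/s.
Critical damping c_c = 2√(k_eq·m) = 2√(274.2 × 1.77) = 44.06 N·s/m, so ζ = c/c_c = 5.72/44.06 = 0.1298.
ω_d = ω_n√(1 − ζ²) = 12.45 × √(1 − 0.0169) = 12.34 rad/s.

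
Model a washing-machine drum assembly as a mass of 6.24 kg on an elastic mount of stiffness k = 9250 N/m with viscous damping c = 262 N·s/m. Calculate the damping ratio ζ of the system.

0.545

ω_n = √(k/m) = √(9250/6.24) = 38.50 rad/s.
Critical damping c_c = 2√(k·m) = 2√(9250 × 6.24) = 480.5 N·s/m, so ζ = c/c_c = 262/480.5 = 0.5453.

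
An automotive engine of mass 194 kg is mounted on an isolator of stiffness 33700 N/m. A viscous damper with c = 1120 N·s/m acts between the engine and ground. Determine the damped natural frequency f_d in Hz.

ω_n = √(k/m) = √(33700/194) = 13.18 rad/s.
Critical damping c_c = 2√(k·m) = 2√(33700 × 194) = 5114 N·s/m, so ζ = c/c_c = 1120/5114 = 0.2190.
ω_d = ω_n√(1 − ζ²) = 13.18 × √(1 − 0.0480) = 12.86 rad/s.
f_d = ω_d/(2π) = 2.047 Hz.

2.05 Hz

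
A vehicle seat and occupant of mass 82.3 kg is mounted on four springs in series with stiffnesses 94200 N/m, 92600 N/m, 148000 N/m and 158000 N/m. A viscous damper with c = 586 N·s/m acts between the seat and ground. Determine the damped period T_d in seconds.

Series springs: 1/k_eq = 1/94200 + 1/92600 + 1/148000 + 1/158000 = 3.450×10^-5, so k_eq = 28980 N/m.
ω_n = √(k_eq/m) = √(28980/82.3) = 18.77 rad/s.
Critical damping c_c = 2√(k_eq·m) = 2√(28980 × 82.3) = 3089 N·s/m, so ζ = c/c_c = 586/3089 = 0.1897.
ω_d = ω_n√(1 − ζ²) = 18.77 × √(1 − 0.0360) = 18.43 rad/s.
T_d = 2π/ω_d = 0.3410 s.

0.341 s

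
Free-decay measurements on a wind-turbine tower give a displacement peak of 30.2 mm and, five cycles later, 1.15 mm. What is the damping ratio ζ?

Logarithmic decrement δ = (1/n)·ln(x₀/x_n) = (1/5)·ln(30.2/1.15) = (1/5)·ln(26.26) = 0.6536.
ζ = δ/√(4π² + δ²) = 0.6536/√(39.48 + 0.427) = 0.6536/6.317 = 0.1035.

0.103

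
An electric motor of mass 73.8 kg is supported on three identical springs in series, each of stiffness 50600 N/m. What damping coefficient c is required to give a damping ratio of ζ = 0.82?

Series springs: 1/k_eq = 3/50600, so k_eq = 50600/3 = 16870 N/m.
c_c = 2√(k_eq·m) = 2√(16870 × 73.8) = 2231 N·s/m.
c = ζ·c_c = 0.82 × 2231 = 1830 N·s/m.

1830 N·s/m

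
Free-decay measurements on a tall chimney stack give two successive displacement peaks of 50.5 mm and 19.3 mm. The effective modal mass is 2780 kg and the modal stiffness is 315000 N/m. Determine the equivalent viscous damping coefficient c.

8960 N·s/m

Logarithmic decrement δ = (1/n)·ln(x₀/x_n) = (1/1)·ln(50.5/19.3) = (1/1)·ln(2.617) = 0.9619.
ζ = δ/√(4π² + δ²) = 0.9619/√(39.48 + 0.925) = 0.9619/6.356 = 0.1513.
c = ζ · 2√(km) = 0.1513 × 2√(315000 × 2780) = 0.1513 × 59180 = 8956 N·s/m.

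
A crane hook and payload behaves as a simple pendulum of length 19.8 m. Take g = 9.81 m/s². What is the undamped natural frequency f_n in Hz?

0.112 Hz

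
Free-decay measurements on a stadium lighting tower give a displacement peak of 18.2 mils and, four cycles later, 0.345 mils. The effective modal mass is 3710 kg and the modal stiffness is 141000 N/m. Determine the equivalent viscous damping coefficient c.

7130 N·s/m

Logarithmic decrement δ = (1/n)·ln(x₀/x_n) = (1/4)·ln(18.2/0.345) = (1/4)·ln(52.75) = 0.9914.
ζ = δ/√(4π² + δ²) = 0.9914/√(39.48 + 0.983) = 0.9914/6.361 = 0.1559.
c = ζ · 2√(km) = 0.1559 × 2√(141000 × 3710) = 0.1559 × 45740 = 7129 N·s/m.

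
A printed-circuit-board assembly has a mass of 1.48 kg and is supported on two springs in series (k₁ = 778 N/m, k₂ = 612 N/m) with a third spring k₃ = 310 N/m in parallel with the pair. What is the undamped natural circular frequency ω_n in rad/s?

Series pair: k_s = k₁k₂/(k₁+k₂) = (778)(612)/(778 + 612) = 342.5 N/m. In parallel with k₃: k_eq = 342.5 + 310 = 652.5 N/m.
ω_n = √(k_eq/m) = √(652.5/1.48) = √440.9 = 21.00 rad/s.

21.0 rad/s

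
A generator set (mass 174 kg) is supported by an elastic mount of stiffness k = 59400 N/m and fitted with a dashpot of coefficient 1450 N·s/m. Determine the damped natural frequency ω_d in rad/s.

ω_n = √(k/m) = √(59400/174) = 18.48 rad/s.
Critical damping c_c = 2√(k·m) = 2√(59400 × 174) = 6430 N·s/m, so ζ = c/c_c = 1450/6430 = 0.2255.
ω_d = ω_n√(1 − ζ²) = 18.48 × √(1 − 0.0509) = 18.00 rad/s.

18.0 rad/s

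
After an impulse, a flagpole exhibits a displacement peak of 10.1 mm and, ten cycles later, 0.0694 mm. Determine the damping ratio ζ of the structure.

Logarithmic decrement δ = (1/n)·ln(x₀/x_n) = (1/10)·ln(10.1/0.0694) = (1/10)·ln(145.5) = 0.4980.
ζ = δ/√(4π² + δ²) = 0.4980/√(39.48 + 0.248) = 0.4980/6.303 = 0.07902.

0.0790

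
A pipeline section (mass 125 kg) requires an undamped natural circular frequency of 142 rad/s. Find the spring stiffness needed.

k = m·ω_n² = 125 × 142.0² = 125 × 20160 = 2520000 N/m.

2520000 N/m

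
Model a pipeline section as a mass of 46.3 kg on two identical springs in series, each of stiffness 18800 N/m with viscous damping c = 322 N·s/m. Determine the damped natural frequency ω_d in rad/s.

Series springs: 1/k_eq = 2/18800, so k_eq = 18800/2 = 9400 N/m.
ω_n = √(k_eq/m) = √(9400/46.3) = 14.25 rad/s.
Critical damping c_c = 2√(k_eq·m) = 2√(9400 × 46.3) = 1319 N·s/m, so ζ = c/c_c = 322/1319 = 0.2440.
ω_d = ω_n√(1 − ζ²) = 14.25 × √(1 − 0.0596) = 13.82 rad/s.

13.8 rad/s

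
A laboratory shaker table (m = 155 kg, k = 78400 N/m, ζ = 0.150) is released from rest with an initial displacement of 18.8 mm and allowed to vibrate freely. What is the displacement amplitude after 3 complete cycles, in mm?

Logarithmic decrement δ = 2πζ/√(1 − ζ²) = 2π × 0.1500/√(1 − 0.0225) = 0.9533.
After n cycles, x_n/x₀ = e^(−nδ), so x_3 = 18.8 × e^(−3 × 0.9533) = 18.8 × 0.05728 = 1.077 mm.

1.08 mm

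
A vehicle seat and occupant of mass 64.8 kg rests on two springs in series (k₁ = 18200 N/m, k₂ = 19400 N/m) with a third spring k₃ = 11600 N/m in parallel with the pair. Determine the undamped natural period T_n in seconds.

0.349 s

Series pair: k_s = k₁k₂/(k₁+k₂) = (18200)(19400)/(18200 + 19400) = 9390 N/m. In parallel with k₃: k_eq = 9390 + 11600 = 20990 N/m.
ω_n = √(k_eq/m) = √(20990/64.8) = √323.9 = 18.00 rad/s.
T_n = 2π/ω_n = 6.283/18.00 = 0.3491 s.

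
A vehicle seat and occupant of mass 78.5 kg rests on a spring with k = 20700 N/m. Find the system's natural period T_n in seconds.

ω_n = √(k/m) = √(20700/78.5) = √263.7 = 16.24 rad/s.
T_n = 2π/ω_n = 6.283/16.24 = 0.3869 s.

0.387 s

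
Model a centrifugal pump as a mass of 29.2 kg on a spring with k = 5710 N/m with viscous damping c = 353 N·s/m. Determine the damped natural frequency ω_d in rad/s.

12.6 rad/s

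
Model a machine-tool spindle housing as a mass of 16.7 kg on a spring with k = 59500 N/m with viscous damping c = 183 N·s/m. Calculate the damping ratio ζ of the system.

ω_n = √(k/m) = √(59500/16.7) = 59.69 rad/s.
Critical damping c_c = 2√(k·m) = 2√(59500 × 16.7) = 1994 N·s/m, so ζ = c/c_c = 183/1994 = 0.09179.

0.0918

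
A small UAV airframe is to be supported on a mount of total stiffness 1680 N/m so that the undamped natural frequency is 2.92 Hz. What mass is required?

4.99 kg

ω_n = 2πf_n = 2π × 2.92 = 18.35 rad/s.
m = k/ω_n² = 1680/18.35² = 1680/336.6 = 4.991 kg.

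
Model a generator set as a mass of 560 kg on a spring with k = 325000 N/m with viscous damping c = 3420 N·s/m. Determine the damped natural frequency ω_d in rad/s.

23.9 rad/s

ω_n = √(k/m) = √(325000/560) = 24.09 rad/s.
Critical damping c_c = 2√(k·m) = 2√(325000 × 560) = 26980 N·s/m, so ζ = c/c_c = 3420/26980 = 0.1268.
ω_d = ω_n√(1 − ζ²) = 24.09 × √(1 − 0.0161) = 23.90 rad/s.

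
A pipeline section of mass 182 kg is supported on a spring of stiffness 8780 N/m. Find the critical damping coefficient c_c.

2530 N·s/m

c_c = 2√(k·m) = 2√(8780 × 182) = 2 × 1264 = 2528 N·s/m.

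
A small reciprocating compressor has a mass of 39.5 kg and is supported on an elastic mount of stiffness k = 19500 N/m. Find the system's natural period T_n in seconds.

0.283 s

ω_n = √(k/m) = √(19500/39.5) = √493.7 = 22.22 rad/s.
T_n = 2π/ω_n = 6.283/22.22 = 0.2828 s.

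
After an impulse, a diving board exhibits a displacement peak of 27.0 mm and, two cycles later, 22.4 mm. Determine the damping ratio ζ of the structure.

0.0149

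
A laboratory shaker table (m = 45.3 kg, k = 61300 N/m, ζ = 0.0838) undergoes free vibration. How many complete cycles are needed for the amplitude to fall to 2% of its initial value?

8 cycles

Logarithmic decrement δ = 2πζ/√(1 − ζ²) = 2π × 0.08380/√(1 − 0.00702) = 0.5284.
x_n/x₀ = e^(−nδ) ≤ 0.02; take ln: n ≥ ln(1/0.02)/δ = 3.912/0.5284 = 7.404.
So 8 complete cycles are required.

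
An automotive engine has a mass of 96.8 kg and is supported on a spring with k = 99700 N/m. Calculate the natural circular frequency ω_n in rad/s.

32.1 rad/s

ω_n = √(k/m) = √(99700/96.8) = √1030 = 32.09 rad/s.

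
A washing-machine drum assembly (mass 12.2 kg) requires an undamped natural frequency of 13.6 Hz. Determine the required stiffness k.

ω_n = 2πf_n = 2π × 13.6 = 85.45 rad/s.
k = m·ω_n² = 12.2 × 85.45² = 12.2 × 7302 = 89080 N/m.

89100 N/m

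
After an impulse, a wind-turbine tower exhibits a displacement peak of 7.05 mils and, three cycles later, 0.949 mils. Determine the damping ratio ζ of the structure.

0.106

Logarithmic decrement δ = (1/n)·ln(x₀/x_n) = (1/3)·ln(7.05/0.949) = (1/3)·ln(7.429) = 0.6685.
ζ = δ/√(4π² + δ²) = 0.6685/√(39.48 + 0.447) = 0.6685/6.319 = 0.1058.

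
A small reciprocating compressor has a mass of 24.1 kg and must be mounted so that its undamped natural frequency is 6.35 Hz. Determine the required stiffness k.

ω_n = 2πf_n = 2π × 6.35 = 39.90 rad/s.
k = m·ω_n² = 24.1 × 39.90² = 24.1 × 1592 = 38360 N/m.

38400 N/m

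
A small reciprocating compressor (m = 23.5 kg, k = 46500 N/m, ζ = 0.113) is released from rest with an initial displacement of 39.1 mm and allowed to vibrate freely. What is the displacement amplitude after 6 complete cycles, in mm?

Logarithmic decrement δ = 2πζ/√(1 − ζ²) = 2π × 0.1130/√(1 − 0.0128) = 0.7146.
After n cycles, x_n/x₀ = e^(−nδ), so x_6 = 39.1 × e^(−6 × 0.7146) = 39.1 × 0.01374 = 0.5372 mm.

0.537 mm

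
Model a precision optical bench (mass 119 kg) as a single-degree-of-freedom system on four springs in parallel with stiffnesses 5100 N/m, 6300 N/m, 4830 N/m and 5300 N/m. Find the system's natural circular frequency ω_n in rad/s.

13.5 rad/s

Parallel springs add: k_eq = 5100 + 6300 + 4830 + 5300 = 21530 N/m.
ω_n = √(k_eq/m) = √(21530/119) = √180.9 = 13.45 rad/s.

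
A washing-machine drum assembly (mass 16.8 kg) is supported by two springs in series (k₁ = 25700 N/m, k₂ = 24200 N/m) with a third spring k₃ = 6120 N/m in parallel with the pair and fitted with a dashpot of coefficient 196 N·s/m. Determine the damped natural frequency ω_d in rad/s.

32.7 rad/s

Series pair: k_s = k₁k₂/(k₁+k₂) = (25700)(24200)/(25700 + 24200) = 12460 N/m. In parallel with k₃: k_eq = 12460 + 6120 = 18580 N/m.
ω_n = √(k_eq/m) = √(18580/16.8) = 33.26 rad/s.
Critical damping c_c = 2√(k_eq·m) = 2√(18580 × 16.8) = 1118 N·s/m, so ζ = c/c_c = 196/1118 = 0.1754.
ω_d = ω_n√(1 − ζ²) = 33.26 × √(1 − 0.0308) = 32.74 rad/s.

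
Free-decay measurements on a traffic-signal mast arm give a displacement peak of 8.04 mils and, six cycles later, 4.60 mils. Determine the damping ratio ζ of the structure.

0.0148

Logarithmic decrement δ = (1/n)·ln(x₀/x_n) = (1/6)·ln(8.04/4.60) = (1/6)·ln(1.748) = 0.09306.
ζ = δ/√(4π² + δ²) = 0.09306/√(39.48 + 0.00866) = 0.09306/6.284 = 0.01481.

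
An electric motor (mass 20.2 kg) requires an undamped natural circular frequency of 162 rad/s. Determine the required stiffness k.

530000 N/m

k = m·ω_n² = 20.2 × 162.0² = 20.2 × 26240 = 530100 N/m.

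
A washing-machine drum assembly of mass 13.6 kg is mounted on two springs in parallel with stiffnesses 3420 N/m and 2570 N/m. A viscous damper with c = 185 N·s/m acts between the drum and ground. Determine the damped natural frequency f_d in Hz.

Parallel springs add: k_eq = 3420 + 2570 = 5990 N/m.
ω_n = √(k_eq/m) = √(5990/13.6) = 20.99 rad/s.
Critical damping c_c = 2√(k_eq·m) = 2√(5990 × 13.6) = 570.8 N·s/m, so ζ = c/c_c = 185/570.8 = 0.3241.
ω_d = ω_n√(1 − ζ²) = 20.99 × √(1 − 0.105) = 19.85 rad/s.
f_d = ω_d/(2π) = 3.160 Hz.

3.16 Hz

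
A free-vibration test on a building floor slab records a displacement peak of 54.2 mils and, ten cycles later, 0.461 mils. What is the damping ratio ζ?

0.0757

Logarithmic decrement δ = (1/n)·ln(x₀/x_n) = (1/10)·ln(54.2/0.461) = (1/10)·ln(117.6) = 0.4767.
ζ = δ/√(4π² + δ²) = 0.4767/√(39.48 + 0.227) = 0.4767/6.301 = 0.07565.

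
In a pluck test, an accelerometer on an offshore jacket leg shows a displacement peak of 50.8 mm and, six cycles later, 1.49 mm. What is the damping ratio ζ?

0.0932

Logarithmic decrement δ = (1/n)·ln(x₀/x_n) = (1/6)·ln(50.8/1.49) = (1/6)·ln(34.09) = 0.5882.
ζ = δ/√(4π² + δ²) = 0.5882/√(39.48 + 0.346) = 0.5882/6.311 = 0.09321.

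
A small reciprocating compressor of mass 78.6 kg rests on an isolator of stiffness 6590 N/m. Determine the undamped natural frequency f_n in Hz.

1.46 Hz

ω_n = √(k/m) = √(6590/78.6) = √83.84 = 9.157 rad/s.
f_n = ω_n/(2π) = 9.157/6.283 = 1.457 Hz.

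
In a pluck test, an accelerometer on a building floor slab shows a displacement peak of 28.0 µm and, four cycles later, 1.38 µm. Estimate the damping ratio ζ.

Logarithmic decrement δ = (1/n)·ln(x₀/x_n) = (1/4)·ln(28.0/1.38) = (1/4)·ln(20.29) = 0.7525.
ζ = δ/√(4π² + δ²) = 0.7525/√(39.48 + 0.566) = 0.7525/6.328 = 0.1189.

0.119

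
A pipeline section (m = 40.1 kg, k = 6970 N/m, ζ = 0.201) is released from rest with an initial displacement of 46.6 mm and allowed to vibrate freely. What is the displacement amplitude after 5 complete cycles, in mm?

Logarithmic decrement δ = 2πζ/√(1 − ζ²) = 2π × 0.2010/√(1 − 0.0404) = 1.289.
After n cycles, x_n/x₀ = e^(−nδ), so x_5 = 46.6 × e^(−5 × 1.289) = 46.6 × 0.001587 = 0.07394 mm.

0.0739 mm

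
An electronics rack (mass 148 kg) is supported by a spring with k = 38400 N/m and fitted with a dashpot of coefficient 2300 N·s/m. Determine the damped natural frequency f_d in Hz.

2.25 Hz

ω_n = √(k/m) = √(38400/148) = 16.11 rad/s.
Critical damping c_c = 2√(k·m) = 2√(38400 × 148) = 4768 N·s/m, so ζ = c/c_c = 2300/4768 = 0.4824.
ω_d = ω_n√(1 − ζ²) = 16.11 × √(1 − 0.233) = 14.11 rad/s.
f_d = ω_d/(2π) = 2.246 Hz.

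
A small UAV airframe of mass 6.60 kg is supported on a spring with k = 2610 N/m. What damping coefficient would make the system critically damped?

262 N·s/m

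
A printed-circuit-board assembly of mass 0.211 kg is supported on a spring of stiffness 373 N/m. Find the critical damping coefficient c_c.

c_c = 2√(k·m) = 2√(373.0 × 0.211) = 2 × 8.871 = 17.74 N·s/m.

17.7 N·s/m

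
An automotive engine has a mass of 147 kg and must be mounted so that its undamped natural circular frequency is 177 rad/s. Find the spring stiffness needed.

k = m·ω_n² = 147 × 177.0² = 147 × 31330 = 4605000 N/m.

4610000 N/m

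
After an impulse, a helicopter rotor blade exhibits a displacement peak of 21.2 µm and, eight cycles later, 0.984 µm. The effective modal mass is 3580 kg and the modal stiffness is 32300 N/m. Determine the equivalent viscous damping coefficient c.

1310 N·s/m

Logarithmic decrement δ = (1/n)·ln(x₀/x_n) = (1/8)·ln(21.2/0.984) = (1/8)·ln(21.54) = 0.3838.
ζ = δ/√(4π² + δ²) = 0.3838/√(39.48 + 0.147) = 0.3838/6.295 = 0.06096.
c = ζ · 2√(km) = 0.06096 × 2√(32300 × 3580) = 0.06096 × 21510 = 1311 N·s/m.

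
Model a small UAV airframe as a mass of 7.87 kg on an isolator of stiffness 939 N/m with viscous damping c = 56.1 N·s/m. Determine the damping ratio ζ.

0.326

ω_n = √(k/m) = √(939.0/7.87) = 10.92 rad/s.
Critical damping c_c = 2√(k·m) = 2√(939.0 × 7.87) = 171.9 N·s/m, so ζ = c/c_c = 56.1/171.9 = 0.3263.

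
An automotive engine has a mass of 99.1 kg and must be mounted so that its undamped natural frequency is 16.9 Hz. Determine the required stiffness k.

1120000 N/m

ω_n = 2πf_n = 2π × 16.9 = 106.2 rad/s.
k = m·ω_n² = 99.1 × 106.2² = 99.1 × 11280 = 1117000 N/m.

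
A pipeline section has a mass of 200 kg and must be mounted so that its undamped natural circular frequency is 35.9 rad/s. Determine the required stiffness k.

k = m·ω_n² = 200 × 35.90² = 200 × 1289 = 257800 N/m.

258000 N/m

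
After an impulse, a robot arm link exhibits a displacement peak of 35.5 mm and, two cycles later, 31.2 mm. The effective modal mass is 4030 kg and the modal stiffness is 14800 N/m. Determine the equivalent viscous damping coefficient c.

159 N·s/m

Logarithmic decrement δ = (1/n)·ln(x₀/x_n) = (1/2)·ln(35.5/31.2) = (1/2)·ln(1.138) = 0.06456.
ζ = δ/√(4π² + δ²) = 0.06456/√(39.48 + 0.00417) = 0.06456/6.284 = 0.01027.
c = ζ · 2√(km) = 0.01027 × 2√(14800 × 4030) = 0.01027 × 15450 = 158.7 N·s/m.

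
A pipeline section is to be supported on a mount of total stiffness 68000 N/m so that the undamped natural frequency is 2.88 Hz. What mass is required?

208 kg

ω_n = 2πf_n = 2π × 2.88 = 18.10 rad/s.
m = k/ω_n² = 68000/18.10² = 68000/327.4 = 207.7 kg.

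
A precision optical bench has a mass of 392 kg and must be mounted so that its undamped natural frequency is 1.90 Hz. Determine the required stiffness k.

55900 N/m

ω_n = 2πf_n = 2π × 1.90 = 11.94 rad/s.
k = m·ω_n² = 392 × 11.94² = 392 × 142.5 = 55870 N/m.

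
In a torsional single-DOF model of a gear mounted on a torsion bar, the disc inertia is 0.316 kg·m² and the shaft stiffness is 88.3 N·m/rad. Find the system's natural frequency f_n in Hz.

2.66 Hz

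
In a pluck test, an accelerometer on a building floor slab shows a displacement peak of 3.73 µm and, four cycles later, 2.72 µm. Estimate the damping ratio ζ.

Logarithmic decrement δ = (1/n)·ln(x₀/x_n) = (1/4)·ln(3.73/2.72) = (1/4)·ln(1.371) = 0.07894.
ζ = δ/√(4π² + δ²) = 0.07894/√(39.48 + 0.00623) = 0.07894/6.284 = 0.01256.

0.0126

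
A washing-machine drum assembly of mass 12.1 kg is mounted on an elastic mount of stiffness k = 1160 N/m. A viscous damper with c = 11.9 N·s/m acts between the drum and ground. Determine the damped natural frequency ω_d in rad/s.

ω_n = √(k/m) = √(1160/12.1) = 9.791 rad/s.
Critical damping c_c = 2√(k·m) = 2√(1160 × 12.1) = 236.9 N·s/m, so ζ = c/c_c = 11.9/236.9 = 0.05022.
ω_d = ω_n√(1 − ζ²) = 9.791 × √(1 − 0.00252) = 9.779 rad/s.

9.78 rad/s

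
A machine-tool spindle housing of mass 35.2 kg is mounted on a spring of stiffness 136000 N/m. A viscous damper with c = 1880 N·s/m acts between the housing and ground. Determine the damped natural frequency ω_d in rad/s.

56.1 rad/s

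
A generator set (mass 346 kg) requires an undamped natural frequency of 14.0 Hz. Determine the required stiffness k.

2680000 N/m

ω_n = 2πf_n = 2π × 14.0 = 87.96 rad/s.
k = m·ω_n² = 346 × 87.96² = 346 × 7738 = 2677000 N/m.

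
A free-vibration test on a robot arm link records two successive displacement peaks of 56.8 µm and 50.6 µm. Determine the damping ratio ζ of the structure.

Logarithmic decrement δ = (1/n)·ln(x₀/x_n) = (1/1)·ln(56.8/50.6) = (1/1)·ln(1.123) = 0.1156.
ζ = δ/√(4π² + δ²) = 0.1156/√(39.48 + 0.0134) = 0.1156/6.284 = 0.01839.

0.0184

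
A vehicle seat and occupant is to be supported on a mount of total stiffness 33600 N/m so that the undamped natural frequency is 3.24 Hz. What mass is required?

ω_n = 2πf_n = 2π × 3.24 = 20.36 rad/s.
m = k/ω_n² = 33600/20.36² = 33600/414.4 = 81.08 kg.

81.1 kg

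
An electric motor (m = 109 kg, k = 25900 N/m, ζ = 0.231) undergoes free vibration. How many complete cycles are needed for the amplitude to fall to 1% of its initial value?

4 cycles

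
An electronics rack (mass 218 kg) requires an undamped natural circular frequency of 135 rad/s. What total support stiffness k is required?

k = m·ω_n² = 218 × 135.0² = 218 × 18220 = 3973000 N/m.

3970000 N/m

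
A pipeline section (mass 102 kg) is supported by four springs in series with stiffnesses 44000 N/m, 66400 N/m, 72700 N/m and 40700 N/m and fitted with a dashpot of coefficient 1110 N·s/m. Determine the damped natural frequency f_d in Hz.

1.59 Hz

Series springs: 1/k_eq = 1/44000 + 1/66400 + 1/72700 + 1/40700 = 7.611×10^-5, so k_eq = 13140 N/m.
ω_n = √(k_eq/m) = √(13140/102) = 11.35 rad/s.
Critical damping c_c = 2√(k_eq·m) = 2√(13140 × 102) = 2315 N·s/m, so ζ = c/c_c = 1110/2315 = 0.4794.
ω_d = ω_n√(1 − ζ²) = 11.35 × √(1 − 0.230) = 9.960 rad/s.
f_d = ω_d/(2π) = 1.585 Hz.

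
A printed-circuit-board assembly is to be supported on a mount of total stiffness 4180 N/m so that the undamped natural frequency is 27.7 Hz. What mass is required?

0.138 kg

ω_n = 2πf_n = 2π × 27.7 = 174.0 rad/s.
m = k/ω_n² = 4180/174.0² = 4180/30290 = 0.1380 kg.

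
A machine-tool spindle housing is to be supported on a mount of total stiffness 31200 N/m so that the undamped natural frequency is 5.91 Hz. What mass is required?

ω_n = 2πf_n = 2π × 5.91 = 37.13 rad/s.
m = k/ω_n² = 31200/37.13² = 31200/1379 = 22.63 kg.

22.6 kg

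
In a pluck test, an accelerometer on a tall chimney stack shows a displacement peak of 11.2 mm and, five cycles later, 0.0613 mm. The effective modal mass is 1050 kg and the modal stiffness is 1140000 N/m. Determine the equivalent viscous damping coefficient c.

11300 N·s/m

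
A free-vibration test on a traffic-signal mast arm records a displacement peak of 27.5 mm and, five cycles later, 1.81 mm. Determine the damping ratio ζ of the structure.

0.0863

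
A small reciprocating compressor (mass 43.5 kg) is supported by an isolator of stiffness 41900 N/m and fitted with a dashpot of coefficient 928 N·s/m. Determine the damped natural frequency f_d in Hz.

4.64 Hz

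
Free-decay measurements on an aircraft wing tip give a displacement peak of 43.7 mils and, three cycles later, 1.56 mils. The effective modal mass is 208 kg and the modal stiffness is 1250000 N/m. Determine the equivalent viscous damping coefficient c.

5610 N·s/m

Logarithmic decrement δ = (1/n)·ln(x₀/x_n) = (1/3)·ln(43.7/1.56) = (1/3)·ln(28.01) = 1.111.
ζ = δ/√(4π² + δ²) = 1.111/√(39.48 + 1.23) = 1.111/6.381 = 0.1741.
c = ζ · 2√(km) = 0.1741 × 2√(1250000 × 208) = 0.1741 × 32250 = 5615 N·s/m.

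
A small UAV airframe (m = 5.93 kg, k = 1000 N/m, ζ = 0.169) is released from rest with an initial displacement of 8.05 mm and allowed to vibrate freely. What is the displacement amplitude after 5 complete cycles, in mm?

0.0368 mm

Logarithmic decrement δ = 2πζ/√(1 − ζ²) = 2π × 0.1690/√(1 − 0.0286) = 1.077.
After n cycles, x_n/x₀ = e^(−nδ), so x_5 = 8.05 × e^(−5 × 1.077) = 8.05 × 0.004577 = 0.03684 mm.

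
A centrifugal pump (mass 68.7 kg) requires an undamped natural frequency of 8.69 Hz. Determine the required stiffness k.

ω_n = 2πf_n = 2π × 8.69 = 54.60 rad/s.
k = m·ω_n² = 68.7 × 54.60² = 68.7 × 2981 = 204800 N/m.

205000 N/m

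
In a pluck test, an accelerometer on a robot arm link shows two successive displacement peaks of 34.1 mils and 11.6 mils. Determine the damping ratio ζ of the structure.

Logarithmic decrement δ = (1/n)·ln(x₀/x_n) = (1/1)·ln(34.1/11.6) = (1/1)·ln(2.940) = 1.078.
ζ = δ/√(4π² + δ²) = 1.078/√(39.48 + 1.16) = 1.078/6.375 = 0.1691.

0.169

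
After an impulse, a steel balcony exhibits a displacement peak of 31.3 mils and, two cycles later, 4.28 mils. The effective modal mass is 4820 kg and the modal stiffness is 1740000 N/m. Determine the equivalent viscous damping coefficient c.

28600 N·s/m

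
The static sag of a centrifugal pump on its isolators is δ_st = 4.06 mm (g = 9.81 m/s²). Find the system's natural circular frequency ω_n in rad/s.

ω_n = √(g/δ_st) = √(9.81/0.00406) = √2416 = 49.16 rad/s.

49.2 rad/s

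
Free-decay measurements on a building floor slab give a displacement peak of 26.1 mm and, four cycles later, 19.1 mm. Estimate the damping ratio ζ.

Logarithmic decrement δ = (1/n)·ln(x₀/x_n) = (1/4)·ln(26.1/19.1) = (1/4)·ln(1.366) = 0.07806.
ζ = δ/√(4π² + δ²) = 0.07806/√(39.48 + 0.00609) = 0.07806/6.284 = 0.01242.

0.0124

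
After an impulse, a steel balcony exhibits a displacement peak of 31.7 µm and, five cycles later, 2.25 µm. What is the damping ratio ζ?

Logarithmic decrement δ = (1/n)·ln(x₀/x_n) = (1/5)·ln(31.7/2.25) = (1/5)·ln(14.09) = 0.5291.
ζ = δ/√(4π² + δ²) = 0.5291/√(39.48 + 0.280) = 0.5291/6.305 = 0.08391.

0.0839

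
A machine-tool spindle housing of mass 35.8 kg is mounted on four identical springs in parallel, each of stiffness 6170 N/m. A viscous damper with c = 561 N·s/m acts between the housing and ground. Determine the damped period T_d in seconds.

Parallel springs add: k_eq = 4 × 6170 = 24680 N/m.
ω_n = √(k_eq/m) = √(24680/35.8) = 26.26 rad/s.
Critical damping c_c = 2√(k_eq·m) = 2√(24680 × 35.8) = 1880 N·s/m, so ζ = c/c_c = 561/1880 = 0.2984.
ω_d = ω_n√(1 − ζ²) = 26.26 × √(1 − 0.0891) = 25.06 rad/s.
T_d = 2π/ω_d = 0.2507 s.

0.251 s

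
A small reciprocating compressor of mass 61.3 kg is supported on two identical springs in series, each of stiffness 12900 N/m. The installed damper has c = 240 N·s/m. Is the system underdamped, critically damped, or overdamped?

Series springs: 1/k_eq = 2/12900, so k_eq = 12900/2 = 6450 N/m.
c_c = 2√(k_eq·m) = 1258 N·s/m; ζ = c/c_c = 240/1258 = 0.191.
Since ζ < 1 the system is underdamped.

underdamped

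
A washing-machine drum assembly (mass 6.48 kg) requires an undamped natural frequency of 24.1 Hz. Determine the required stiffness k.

149000 N/m

ω_n = 2πf_n = 2π × 24.1 = 151.4 rad/s.
k = m·ω_n² = 6.48 × 151.4² = 6.48 × 22930 = 148600 N/m.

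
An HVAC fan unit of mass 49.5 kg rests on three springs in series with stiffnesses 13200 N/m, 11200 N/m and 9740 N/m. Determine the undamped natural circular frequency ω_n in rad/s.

8.69 rad/s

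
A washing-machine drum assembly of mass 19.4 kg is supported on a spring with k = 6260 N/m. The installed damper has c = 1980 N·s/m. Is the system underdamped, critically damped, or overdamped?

overdamped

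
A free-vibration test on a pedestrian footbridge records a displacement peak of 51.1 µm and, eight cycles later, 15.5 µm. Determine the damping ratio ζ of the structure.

Logarithmic decrement δ = (1/n)·ln(x₀/x_n) = (1/8)·ln(51.1/15.5) = (1/8)·ln(3.297) = 0.1491.
ζ = δ/√(4π² + δ²) = 0.1491/√(39.48 + 0.0222) = 0.1491/6.285 = 0.02373.

0.0237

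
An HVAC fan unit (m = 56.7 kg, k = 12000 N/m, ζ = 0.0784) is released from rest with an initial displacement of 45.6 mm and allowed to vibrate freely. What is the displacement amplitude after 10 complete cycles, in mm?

0.326 mm

Logarithmic decrement δ = 2πζ/√(1 − ζ²) = 2π × 0.07840/√(1 − 0.00615) = 0.4941.
After n cycles, x_n/x₀ = e^(−nδ), so x_10 = 45.6 × e^(−10 × 0.4941) = 45.6 × 0.007146 = 0.3258 mm.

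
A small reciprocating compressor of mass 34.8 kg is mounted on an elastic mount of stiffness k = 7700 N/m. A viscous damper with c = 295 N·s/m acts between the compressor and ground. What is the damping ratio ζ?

0.285

ω_n = √(k/m) = √(7700/34.8) = 14.87 rad/s.
Critical damping c_c = 2√(k·m) = 2√(7700 × 34.8) = 1035 N·s/m, so ζ = c/c_c = 295/1035 = 0.2849.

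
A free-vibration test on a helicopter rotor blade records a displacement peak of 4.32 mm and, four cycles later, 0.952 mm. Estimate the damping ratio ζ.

Logarithmic decrement δ = (1/n)·ln(x₀/x_n) = (1/4)·ln(4.32/0.952) = (1/4)·ln(4.538) = 0.3781.
ζ = δ/√(4π² + δ²) = 0.3781/√(39.48 + 0.143) = 0.3781/6.295 = 0.06007.

0.0601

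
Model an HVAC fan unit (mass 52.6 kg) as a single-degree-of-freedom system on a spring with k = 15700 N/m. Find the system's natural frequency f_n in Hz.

ω_n = √(k/m) = √(15700/52.6) = √298.5 = 17.28 rad/s.
f_n = ω_n/(2π) = 17.28/6.283 = 2.750 Hz.

2.75 Hz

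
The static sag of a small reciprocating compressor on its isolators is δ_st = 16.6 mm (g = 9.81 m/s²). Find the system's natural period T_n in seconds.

ω_n = √(g/δ_st) = √(9.81/0.0166) = √591.0 = 24.31 rad/s.
T_n = 2π/ω_n = 6.283/24.31 = 0.2585 s.

0.258 s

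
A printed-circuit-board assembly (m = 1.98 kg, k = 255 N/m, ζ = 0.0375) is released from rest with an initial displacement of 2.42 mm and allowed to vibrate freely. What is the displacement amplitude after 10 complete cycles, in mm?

0.229 mm

Logarithmic decrement δ = 2πζ/√(1 − ζ²) = 2π × 0.03750/√(1 − 0.00141) = 0.2358.
After n cycles, x_n/x₀ = e^(−nδ), so x_10 = 2.42 × e^(−10 × 0.2358) = 2.42 × 0.09462 = 0.2290 mm.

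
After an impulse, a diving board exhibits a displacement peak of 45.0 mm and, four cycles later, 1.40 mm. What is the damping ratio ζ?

0.137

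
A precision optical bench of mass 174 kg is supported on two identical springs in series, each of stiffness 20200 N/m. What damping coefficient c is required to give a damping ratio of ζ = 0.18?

477 N·s/m

Series springs: 1/k_eq = 2/20200, so k_eq = 20200/2 = 10100 N/m.
c_c = 2√(k_eq·m) = 2√(10100 × 174) = 2651 N·s/m.
c = ζ·c_c = 0.18 × 2651 = 477.2 N·s/m.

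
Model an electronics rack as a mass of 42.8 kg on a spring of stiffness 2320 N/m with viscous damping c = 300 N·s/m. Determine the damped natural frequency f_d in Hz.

ω_n = √(k/m) = √(2320/42.8) = 7.362 rad/s.
Critical damping c_c = 2√(k·m) = 2√(2320 × 42.8) = 630.2 N·s/m, so ζ = c/c_c = 300/630.2 = 0.4760.
ω_d = ω_n√(1 − ζ²) = 7.362 × √(1 − 0.227) = 6.475 rad/s.
f_d = ω_d/(2π) = 1.030 Hz.

1.03 Hz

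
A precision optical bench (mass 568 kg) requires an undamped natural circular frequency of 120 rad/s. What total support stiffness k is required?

k = m·ω_n² = 568 × 120.0² = 568 × 14400 = 8179000 N/m.

8180000 N/m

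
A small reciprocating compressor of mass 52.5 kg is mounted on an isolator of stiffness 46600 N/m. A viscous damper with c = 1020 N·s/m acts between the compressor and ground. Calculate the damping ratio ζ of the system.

0.326

ω_n = √(k/m) = √(46600/52.5) = 29.79 rad/s.
Critical damping c_c = 2√(k·m) = 2√(46600 × 52.5) = 3128 N·s/m, so ζ = c/c_c = 1020/3128 = 0.3261.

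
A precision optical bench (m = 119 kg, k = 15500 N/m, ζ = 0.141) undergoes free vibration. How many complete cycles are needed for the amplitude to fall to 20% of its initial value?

Logarithmic decrement δ = 2πζ/√(1 − ζ²) = 2π × 0.1410/√(1 − 0.0199) = 0.8949.
x_n/x₀ = e^(−nδ) ≤ 0.2; take ln: n ≥ ln(1/0.2)/δ = 1.609/0.8949 = 1.799.
So 2 complete cycles are required.

2 cycles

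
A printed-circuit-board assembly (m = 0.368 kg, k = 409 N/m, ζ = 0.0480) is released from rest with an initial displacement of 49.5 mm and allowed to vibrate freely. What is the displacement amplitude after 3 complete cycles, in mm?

Logarithmic decrement δ = 2πζ/√(1 − ζ²) = 2π × 0.04800/√(1 − 0.00230) = 0.3019.
After n cycles, x_n/x₀ = e^(−nδ), so x_3 = 49.5 × e^(−3 × 0.3019) = 49.5 × 0.4042 = 20.01 mm.

20.0 mm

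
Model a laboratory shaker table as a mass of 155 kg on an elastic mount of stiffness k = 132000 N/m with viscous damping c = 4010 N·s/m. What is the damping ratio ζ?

ω_n = √(k/m) = √(132000/155) = 29.18 rad/s.
Critical damping c_c = 2√(k·m) = 2√(132000 × 155) = 9047 N·s/m, so ζ = c/c_c = 4010/9047 = 0.4433.

0.443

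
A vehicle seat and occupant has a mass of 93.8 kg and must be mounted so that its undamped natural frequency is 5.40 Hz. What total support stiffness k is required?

108000 N/m

ω_n = 2πf_n = 2π × 5.40 = 33.93 rad/s.
k = m·ω_n² = 93.8 × 33.93² = 93.8 × 1151 = 108000 N/m.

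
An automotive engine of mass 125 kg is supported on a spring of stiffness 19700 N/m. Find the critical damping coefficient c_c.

c_c = 2√(k·m) = 2√(19700 × 125) = 2 × 1569 = 3138 N·s/m.

3140 N·s/m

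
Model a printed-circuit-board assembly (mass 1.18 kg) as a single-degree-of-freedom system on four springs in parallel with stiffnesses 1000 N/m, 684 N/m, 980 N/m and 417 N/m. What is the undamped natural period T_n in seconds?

Parallel springs add: k_eq = 1000 + 684 + 980 + 417 = 3081 N/m.
ω_n = √(k_eq/m) = √(3081/1.18) = √2611 = 51.10 rad/s.
T_n = 2π/ω_n = 6.283/51.10 = 0.1230 s.

0.123 s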